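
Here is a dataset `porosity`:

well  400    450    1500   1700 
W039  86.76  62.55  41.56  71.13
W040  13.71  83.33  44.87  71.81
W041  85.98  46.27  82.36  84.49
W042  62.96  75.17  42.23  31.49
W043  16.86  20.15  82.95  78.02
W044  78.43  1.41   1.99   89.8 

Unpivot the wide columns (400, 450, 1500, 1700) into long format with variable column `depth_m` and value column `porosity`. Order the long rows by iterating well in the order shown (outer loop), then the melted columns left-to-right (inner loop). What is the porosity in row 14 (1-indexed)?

75.17

24 rows total (6 × 4). Row 14: index ⌊(14-1)/4⌋ = 3 into well → W042; (14-1) mod 4 = 1 into the melted columns → 450.
So row 14 is (W042, 450, 75.17); porosity = 75.17.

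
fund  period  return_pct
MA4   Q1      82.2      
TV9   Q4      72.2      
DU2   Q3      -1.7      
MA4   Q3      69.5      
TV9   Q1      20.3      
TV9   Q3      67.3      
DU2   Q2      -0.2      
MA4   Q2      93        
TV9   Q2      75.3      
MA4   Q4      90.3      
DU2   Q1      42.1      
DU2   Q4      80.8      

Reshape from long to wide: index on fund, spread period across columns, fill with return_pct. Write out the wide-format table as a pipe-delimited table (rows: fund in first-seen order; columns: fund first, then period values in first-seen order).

Columns: fund plus the 4 distinct period values (Q1, Q4, Q3, Q2).
For example, row MA4 column Q1 takes return_pct=82.2 from the long row (MA4, Q1).

| fund | Q1 | Q4 | Q3 | Q2 |
| MA4 | 82.2 | 90.3 | 69.5 | 93 |
| TV9 | 20.3 | 72.2 | 67.3 | 75.3 |
| DU2 | 42.1 | 80.8 | -1.7 | -0.2 |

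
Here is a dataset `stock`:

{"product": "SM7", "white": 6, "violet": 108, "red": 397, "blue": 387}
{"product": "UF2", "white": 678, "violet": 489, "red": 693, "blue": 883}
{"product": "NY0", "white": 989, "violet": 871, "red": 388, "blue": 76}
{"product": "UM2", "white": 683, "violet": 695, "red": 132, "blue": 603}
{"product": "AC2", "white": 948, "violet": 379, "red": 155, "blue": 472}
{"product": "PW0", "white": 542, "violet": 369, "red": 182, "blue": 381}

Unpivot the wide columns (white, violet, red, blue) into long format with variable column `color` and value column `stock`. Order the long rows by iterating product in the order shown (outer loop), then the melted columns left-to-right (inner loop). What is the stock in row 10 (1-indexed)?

871

24 rows total (6 × 4). Row 10: index ⌊(10-1)/4⌋ = 2 into product → NY0; (10-1) mod 4 = 1 into the melted columns → violet.
So row 10 is (NY0, violet, 871); stock = 871.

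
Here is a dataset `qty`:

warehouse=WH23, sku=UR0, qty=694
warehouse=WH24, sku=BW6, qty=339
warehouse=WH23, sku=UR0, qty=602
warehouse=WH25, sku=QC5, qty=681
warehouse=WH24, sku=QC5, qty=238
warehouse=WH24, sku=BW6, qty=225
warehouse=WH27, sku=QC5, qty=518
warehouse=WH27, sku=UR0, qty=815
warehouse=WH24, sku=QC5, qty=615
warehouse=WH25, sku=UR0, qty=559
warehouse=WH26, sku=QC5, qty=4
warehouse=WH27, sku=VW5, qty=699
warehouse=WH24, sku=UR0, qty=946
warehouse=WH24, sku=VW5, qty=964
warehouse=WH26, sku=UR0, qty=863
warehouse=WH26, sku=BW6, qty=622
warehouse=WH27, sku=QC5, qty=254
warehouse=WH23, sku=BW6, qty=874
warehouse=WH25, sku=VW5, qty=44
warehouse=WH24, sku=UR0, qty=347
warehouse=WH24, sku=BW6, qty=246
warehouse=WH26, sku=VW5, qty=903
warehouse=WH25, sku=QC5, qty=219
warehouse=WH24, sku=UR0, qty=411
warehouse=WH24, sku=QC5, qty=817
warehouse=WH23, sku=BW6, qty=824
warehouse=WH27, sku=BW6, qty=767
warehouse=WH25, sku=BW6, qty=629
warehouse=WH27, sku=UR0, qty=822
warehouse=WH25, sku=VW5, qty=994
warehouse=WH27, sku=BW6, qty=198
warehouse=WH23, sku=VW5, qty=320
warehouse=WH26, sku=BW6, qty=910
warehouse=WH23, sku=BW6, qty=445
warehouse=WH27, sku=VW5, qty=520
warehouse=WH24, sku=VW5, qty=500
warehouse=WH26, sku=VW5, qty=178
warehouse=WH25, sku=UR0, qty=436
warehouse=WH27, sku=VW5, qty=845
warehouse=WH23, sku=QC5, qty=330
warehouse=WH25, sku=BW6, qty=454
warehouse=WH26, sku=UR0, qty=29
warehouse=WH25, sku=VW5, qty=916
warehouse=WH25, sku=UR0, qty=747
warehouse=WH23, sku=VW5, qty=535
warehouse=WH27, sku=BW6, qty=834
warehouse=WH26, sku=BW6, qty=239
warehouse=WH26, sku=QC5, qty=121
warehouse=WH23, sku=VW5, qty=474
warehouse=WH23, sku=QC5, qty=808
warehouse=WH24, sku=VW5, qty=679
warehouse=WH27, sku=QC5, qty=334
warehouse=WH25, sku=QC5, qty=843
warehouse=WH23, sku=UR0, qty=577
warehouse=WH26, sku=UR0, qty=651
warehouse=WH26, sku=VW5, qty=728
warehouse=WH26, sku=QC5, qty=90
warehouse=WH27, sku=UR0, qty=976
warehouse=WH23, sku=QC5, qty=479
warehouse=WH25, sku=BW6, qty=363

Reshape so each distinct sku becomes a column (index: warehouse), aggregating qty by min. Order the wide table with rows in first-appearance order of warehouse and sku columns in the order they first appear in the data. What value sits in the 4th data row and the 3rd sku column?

254

With rows in first-appearance order of warehouse, row 4 is warehouse=WH27. sku columns in first-appearance order: UR0, BW6, QC5, VW5; column 3 is QC5.
Long rows with warehouse=WH27, sku=QC5: min(518, 254, 334) = 254.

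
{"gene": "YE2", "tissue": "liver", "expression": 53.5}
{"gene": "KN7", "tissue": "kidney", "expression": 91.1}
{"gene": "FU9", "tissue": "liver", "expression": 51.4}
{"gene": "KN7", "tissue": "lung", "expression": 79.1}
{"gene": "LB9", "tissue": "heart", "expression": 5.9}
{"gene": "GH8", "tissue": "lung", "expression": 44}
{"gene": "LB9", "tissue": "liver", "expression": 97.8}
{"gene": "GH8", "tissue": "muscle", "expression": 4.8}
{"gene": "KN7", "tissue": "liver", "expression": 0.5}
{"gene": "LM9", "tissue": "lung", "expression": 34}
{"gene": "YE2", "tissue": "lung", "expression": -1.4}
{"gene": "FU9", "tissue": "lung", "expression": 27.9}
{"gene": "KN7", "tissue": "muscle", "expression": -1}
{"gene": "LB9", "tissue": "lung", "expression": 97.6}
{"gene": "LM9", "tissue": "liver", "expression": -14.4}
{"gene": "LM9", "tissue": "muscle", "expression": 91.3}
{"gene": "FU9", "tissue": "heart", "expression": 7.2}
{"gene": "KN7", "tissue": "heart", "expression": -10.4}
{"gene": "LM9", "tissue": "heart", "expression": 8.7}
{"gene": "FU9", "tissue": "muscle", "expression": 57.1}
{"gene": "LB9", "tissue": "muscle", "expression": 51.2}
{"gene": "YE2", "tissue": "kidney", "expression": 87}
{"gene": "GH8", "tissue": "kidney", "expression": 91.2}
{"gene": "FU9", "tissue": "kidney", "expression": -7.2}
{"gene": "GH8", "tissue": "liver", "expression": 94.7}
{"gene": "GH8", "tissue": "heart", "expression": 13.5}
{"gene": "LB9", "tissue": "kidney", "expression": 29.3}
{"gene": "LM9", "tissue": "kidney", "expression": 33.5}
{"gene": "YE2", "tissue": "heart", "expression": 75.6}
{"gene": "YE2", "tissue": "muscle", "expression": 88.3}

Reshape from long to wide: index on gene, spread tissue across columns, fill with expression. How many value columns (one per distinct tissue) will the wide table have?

5 distinct tissue values: heart, kidney, muscle, lung, liver.

5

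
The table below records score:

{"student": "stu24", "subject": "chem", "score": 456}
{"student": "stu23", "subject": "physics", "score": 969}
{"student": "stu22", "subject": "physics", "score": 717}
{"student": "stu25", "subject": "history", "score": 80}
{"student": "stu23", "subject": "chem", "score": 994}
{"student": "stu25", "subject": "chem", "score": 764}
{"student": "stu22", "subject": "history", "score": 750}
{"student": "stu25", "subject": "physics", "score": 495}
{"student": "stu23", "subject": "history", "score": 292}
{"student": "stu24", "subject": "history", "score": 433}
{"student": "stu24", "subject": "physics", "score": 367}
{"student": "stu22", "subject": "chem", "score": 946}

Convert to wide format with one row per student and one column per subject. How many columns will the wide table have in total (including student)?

1 column for student plus 3 distinct subject values → 4 columns.

4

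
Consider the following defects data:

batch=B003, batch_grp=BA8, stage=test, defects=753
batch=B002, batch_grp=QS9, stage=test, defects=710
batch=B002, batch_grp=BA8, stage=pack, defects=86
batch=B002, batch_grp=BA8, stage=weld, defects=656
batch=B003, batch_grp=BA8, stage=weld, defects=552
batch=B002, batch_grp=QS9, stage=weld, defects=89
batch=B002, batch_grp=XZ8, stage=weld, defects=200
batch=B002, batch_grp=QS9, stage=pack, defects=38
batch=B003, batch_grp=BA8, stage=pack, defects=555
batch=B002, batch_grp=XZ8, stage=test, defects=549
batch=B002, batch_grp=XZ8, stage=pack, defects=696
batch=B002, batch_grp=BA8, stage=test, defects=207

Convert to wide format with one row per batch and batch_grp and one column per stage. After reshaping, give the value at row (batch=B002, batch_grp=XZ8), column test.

549

Wide layout: rows indexed by batch and batch_grp, columns are the 3 distinct stage values (test, pack, weld).
Cell (batch=B002, batch_grp=XZ8, stage=test) draws from the long row where batch=B002, batch_grp=XZ8 and stage=test, which has defects=549.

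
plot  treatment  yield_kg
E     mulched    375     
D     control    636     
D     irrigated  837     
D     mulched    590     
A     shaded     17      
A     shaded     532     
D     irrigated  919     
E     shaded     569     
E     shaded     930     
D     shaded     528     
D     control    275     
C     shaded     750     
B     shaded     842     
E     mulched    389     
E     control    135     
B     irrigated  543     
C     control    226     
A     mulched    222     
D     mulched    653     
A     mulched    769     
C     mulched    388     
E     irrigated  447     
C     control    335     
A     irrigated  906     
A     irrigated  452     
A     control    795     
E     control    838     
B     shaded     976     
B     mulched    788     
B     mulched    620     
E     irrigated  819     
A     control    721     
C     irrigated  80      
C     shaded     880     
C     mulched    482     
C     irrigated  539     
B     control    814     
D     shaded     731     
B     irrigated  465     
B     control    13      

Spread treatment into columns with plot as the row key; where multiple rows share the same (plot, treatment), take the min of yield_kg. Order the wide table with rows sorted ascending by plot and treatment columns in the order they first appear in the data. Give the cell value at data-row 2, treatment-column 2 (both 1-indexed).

13

With rows sorted ascending by plot, row 2 is plot=B. treatment columns in first-appearance order: mulched, control, irrigated, shaded; column 2 is control.
Long rows with plot=B, treatment=control: min(814, 13) = 13.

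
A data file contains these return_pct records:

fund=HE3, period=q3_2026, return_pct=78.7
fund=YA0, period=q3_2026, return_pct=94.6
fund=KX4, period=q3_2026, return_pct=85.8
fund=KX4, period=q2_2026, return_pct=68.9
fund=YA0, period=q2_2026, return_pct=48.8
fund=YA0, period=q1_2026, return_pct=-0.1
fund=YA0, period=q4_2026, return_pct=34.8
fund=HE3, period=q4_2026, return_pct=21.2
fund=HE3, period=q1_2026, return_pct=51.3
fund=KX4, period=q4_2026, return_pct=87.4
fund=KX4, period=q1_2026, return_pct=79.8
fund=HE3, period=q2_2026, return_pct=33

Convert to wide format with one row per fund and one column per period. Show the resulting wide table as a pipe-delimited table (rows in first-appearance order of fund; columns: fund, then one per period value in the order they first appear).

Columns: fund plus the 4 distinct period values (q3_2026, q2_2026, q1_2026, q4_2026).
For example, row HE3 column q3_2026 takes return_pct=78.7 from the long row (HE3, q3_2026).

| fund | q3_2026 | q2_2026 | q1_2026 | q4_2026 |
| HE3 | 78.7 | 33 | 51.3 | 21.2 |
| YA0 | 94.6 | 48.8 | -0.1 | 34.8 |
| KX4 | 85.8 | 68.9 | 79.8 | 87.4 |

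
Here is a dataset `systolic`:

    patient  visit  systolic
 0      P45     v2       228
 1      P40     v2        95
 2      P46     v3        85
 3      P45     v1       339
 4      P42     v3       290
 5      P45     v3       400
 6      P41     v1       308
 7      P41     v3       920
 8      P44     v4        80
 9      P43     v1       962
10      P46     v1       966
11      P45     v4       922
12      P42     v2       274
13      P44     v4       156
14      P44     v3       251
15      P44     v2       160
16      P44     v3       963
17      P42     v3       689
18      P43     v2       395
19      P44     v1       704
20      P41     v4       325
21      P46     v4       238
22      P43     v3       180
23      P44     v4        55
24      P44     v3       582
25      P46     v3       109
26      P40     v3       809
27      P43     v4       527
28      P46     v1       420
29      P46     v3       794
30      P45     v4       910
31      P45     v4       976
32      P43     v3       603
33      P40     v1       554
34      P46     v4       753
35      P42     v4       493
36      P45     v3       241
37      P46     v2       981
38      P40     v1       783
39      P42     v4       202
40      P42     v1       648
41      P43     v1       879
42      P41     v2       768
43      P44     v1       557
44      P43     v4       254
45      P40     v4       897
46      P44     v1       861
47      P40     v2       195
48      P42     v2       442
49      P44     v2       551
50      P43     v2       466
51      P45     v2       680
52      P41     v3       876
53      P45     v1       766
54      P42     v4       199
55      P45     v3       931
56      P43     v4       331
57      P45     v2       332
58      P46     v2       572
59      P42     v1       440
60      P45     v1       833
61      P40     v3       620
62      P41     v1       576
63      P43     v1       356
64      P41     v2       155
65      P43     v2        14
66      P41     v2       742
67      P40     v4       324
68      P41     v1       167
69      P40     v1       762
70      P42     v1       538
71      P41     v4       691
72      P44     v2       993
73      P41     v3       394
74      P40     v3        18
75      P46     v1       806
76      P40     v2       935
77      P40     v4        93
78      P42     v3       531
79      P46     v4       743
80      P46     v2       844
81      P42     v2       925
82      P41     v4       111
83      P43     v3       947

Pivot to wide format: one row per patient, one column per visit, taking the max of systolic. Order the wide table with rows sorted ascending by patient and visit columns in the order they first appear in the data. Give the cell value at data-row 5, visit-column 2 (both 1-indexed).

963

With rows sorted ascending by patient, row 5 is patient=P44. visit columns in first-appearance order: v2, v3, v1, v4; column 2 is v3.
Long rows with patient=P44, visit=v3: max(251, 963, 582) = 963.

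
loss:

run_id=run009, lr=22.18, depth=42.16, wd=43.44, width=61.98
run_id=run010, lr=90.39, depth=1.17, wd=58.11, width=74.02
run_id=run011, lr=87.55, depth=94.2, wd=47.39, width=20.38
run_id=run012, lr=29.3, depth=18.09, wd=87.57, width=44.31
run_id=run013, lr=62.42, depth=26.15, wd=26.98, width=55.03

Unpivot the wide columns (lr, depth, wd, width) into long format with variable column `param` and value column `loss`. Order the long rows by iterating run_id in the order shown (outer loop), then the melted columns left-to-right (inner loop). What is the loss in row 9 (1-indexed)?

20 rows total (5 × 4). Row 9: index ⌊(9-1)/4⌋ = 2 into run_id → run011; (9-1) mod 4 = 0 into the melted columns → lr.
So row 9 is (run011, lr, 87.55); loss = 87.55.

87.55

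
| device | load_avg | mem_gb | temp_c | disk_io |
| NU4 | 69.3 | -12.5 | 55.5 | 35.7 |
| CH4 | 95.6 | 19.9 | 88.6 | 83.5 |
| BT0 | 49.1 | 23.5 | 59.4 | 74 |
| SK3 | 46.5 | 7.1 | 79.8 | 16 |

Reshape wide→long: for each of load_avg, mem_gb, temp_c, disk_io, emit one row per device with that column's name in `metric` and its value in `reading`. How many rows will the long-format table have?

4 device values × 4 melted columns = 16 rows.

16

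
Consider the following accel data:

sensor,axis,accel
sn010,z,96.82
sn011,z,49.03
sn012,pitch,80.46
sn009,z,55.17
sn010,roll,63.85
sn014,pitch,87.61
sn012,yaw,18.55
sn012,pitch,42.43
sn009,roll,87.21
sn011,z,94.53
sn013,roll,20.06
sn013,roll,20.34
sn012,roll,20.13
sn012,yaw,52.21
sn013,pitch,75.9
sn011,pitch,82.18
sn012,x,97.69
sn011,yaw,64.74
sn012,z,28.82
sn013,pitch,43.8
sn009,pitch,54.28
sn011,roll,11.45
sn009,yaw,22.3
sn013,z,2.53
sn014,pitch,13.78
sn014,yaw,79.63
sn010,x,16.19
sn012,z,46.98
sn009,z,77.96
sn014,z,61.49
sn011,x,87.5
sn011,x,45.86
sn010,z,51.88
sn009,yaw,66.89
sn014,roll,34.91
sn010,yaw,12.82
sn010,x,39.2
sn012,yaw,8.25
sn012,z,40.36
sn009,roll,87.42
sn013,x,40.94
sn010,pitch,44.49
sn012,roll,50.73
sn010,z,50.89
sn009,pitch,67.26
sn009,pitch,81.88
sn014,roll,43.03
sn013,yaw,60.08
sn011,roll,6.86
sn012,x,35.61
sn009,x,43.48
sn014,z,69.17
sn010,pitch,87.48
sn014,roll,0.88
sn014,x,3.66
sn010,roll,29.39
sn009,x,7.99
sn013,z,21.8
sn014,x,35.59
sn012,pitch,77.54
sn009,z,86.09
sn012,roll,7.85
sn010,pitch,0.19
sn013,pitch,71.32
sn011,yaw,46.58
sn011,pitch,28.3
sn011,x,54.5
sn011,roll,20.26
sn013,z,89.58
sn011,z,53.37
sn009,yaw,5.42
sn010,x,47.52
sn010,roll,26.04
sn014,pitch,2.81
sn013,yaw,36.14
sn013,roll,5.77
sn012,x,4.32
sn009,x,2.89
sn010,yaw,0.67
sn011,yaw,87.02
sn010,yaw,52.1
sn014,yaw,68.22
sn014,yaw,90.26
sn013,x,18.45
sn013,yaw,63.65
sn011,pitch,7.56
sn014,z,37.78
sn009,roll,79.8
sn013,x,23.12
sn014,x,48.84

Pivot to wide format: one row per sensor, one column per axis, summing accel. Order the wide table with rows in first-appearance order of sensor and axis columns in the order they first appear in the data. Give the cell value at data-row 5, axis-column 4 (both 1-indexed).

With rows in first-appearance order of sensor, row 5 is sensor=sn014. axis columns in first-appearance order: z, pitch, roll, yaw, x; column 4 is yaw.
Long rows with sensor=sn014, axis=yaw: 79.63 + 68.22 + 90.26 = 238.11.

238.11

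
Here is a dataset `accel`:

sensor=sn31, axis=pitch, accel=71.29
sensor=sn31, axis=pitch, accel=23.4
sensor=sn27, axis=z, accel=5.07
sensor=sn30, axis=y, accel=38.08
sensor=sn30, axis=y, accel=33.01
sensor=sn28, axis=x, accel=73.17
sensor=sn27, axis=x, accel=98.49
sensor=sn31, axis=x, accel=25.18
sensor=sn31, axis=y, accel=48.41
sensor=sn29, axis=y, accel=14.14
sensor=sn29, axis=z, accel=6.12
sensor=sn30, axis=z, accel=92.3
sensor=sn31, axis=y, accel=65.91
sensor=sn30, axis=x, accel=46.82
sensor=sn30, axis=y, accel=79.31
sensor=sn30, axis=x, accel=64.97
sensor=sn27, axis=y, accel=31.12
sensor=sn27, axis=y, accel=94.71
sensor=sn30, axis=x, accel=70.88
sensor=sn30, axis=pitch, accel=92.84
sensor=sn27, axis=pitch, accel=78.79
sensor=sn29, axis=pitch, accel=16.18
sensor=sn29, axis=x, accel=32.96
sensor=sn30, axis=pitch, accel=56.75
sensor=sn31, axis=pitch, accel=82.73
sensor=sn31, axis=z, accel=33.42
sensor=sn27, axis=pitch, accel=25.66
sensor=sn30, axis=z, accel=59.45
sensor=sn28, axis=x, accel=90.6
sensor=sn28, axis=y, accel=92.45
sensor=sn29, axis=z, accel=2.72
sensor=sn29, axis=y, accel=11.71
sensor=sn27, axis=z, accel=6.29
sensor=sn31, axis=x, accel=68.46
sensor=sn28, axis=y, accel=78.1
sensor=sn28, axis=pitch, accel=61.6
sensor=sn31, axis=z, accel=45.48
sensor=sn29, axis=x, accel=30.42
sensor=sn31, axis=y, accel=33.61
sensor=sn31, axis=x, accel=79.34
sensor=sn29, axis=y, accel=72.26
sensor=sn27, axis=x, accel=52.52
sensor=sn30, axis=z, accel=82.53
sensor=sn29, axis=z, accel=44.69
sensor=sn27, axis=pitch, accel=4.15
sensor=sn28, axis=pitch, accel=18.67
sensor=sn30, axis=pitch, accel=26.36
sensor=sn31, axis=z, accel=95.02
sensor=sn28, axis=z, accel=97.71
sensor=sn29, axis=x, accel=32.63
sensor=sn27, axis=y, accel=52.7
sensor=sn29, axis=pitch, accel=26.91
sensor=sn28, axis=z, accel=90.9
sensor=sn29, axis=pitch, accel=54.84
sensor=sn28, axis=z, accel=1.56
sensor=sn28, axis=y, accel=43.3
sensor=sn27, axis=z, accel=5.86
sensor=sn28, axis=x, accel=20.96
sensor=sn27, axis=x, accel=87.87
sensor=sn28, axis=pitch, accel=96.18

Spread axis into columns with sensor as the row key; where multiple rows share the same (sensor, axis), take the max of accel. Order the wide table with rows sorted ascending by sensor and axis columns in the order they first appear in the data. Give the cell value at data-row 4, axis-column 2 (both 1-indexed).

92.3

With rows sorted ascending by sensor, row 4 is sensor=sn30. axis columns in first-appearance order: pitch, z, y, x; column 2 is z.
Long rows with sensor=sn30, axis=z: max(92.3, 59.45, 82.53) = 92.3.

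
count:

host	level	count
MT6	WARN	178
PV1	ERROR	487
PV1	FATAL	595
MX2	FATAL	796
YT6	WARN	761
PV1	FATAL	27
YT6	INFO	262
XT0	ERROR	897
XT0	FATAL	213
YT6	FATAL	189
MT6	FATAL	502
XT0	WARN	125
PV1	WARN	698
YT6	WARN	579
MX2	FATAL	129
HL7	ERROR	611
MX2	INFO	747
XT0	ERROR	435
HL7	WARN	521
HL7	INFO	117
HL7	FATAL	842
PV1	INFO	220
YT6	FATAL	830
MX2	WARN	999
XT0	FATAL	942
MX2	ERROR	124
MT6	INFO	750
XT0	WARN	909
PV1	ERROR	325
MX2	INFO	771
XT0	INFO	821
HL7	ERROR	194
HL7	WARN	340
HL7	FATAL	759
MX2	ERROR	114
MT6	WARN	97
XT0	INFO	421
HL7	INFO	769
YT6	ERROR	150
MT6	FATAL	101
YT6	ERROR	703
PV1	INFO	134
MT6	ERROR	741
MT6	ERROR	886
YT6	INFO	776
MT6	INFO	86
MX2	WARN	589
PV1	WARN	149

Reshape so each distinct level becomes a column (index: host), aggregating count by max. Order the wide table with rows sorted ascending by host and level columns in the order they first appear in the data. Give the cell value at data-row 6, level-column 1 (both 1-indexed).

With rows sorted ascending by host, row 6 is host=YT6. level columns in first-appearance order: WARN, ERROR, FATAL, INFO; column 1 is WARN.
Long rows with host=YT6, level=WARN: max(761, 579) = 761.

761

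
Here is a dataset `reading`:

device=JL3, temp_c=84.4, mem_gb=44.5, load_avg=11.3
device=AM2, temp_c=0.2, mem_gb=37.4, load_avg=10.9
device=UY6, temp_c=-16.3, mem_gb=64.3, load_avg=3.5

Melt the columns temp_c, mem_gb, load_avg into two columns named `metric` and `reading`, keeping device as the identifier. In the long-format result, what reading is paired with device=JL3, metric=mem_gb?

Unpivoting turns each (device, wide-column) pair into one long row.
The wide cell at row JL3, column mem_gb holds 44.5, so the long row (JL3, mem_gb) has reading=44.5.

44.5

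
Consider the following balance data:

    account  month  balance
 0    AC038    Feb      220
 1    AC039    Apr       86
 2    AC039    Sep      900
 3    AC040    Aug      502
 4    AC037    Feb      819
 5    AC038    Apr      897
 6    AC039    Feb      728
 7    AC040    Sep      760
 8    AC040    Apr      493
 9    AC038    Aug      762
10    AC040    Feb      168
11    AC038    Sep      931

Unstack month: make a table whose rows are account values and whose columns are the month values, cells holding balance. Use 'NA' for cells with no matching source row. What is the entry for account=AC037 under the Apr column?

NA

No long-format row has account=AC037 and month=Apr, so the cell is NA.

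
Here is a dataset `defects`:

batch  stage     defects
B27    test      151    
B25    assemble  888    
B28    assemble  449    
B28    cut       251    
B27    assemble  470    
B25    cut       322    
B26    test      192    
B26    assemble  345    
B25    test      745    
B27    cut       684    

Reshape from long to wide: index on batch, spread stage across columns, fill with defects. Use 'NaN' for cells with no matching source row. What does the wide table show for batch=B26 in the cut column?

NaN

No long-format row has batch=B26 and stage=cut, so the cell is NaN.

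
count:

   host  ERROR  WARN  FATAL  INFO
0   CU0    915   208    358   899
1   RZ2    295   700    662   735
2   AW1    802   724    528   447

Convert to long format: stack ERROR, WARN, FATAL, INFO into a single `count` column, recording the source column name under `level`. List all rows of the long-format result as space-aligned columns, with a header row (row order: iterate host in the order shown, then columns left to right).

host  level  count
CU0   ERROR  915  
CU0   WARN   208  
CU0   FATAL  358  
CU0   INFO   899  
RZ2   ERROR  295  
RZ2   WARN   700  
RZ2   FATAL  662  
RZ2   INFO   735  
AW1   ERROR  802  
AW1   WARN   724  
AW1   FATAL  528  
AW1   INFO   447  

Each (host, column) pair becomes one row: 3 × 4 = 12 rows.
For example, (CU0, ERROR) → count=915.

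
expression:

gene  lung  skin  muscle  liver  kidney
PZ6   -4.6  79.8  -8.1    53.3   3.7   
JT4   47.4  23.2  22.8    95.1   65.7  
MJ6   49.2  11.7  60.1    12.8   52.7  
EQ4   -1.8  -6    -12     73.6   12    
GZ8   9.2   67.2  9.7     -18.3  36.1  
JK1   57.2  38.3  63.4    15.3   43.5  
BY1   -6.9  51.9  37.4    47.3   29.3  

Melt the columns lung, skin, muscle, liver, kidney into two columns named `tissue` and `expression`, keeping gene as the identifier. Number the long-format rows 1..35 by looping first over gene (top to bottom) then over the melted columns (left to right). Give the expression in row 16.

-1.8

35 rows total (7 × 5). Row 16: index ⌊(16-1)/5⌋ = 3 into gene → EQ4; (16-1) mod 5 = 0 into the melted columns → lung.
So row 16 is (EQ4, lung, -1.8); expression = -1.8.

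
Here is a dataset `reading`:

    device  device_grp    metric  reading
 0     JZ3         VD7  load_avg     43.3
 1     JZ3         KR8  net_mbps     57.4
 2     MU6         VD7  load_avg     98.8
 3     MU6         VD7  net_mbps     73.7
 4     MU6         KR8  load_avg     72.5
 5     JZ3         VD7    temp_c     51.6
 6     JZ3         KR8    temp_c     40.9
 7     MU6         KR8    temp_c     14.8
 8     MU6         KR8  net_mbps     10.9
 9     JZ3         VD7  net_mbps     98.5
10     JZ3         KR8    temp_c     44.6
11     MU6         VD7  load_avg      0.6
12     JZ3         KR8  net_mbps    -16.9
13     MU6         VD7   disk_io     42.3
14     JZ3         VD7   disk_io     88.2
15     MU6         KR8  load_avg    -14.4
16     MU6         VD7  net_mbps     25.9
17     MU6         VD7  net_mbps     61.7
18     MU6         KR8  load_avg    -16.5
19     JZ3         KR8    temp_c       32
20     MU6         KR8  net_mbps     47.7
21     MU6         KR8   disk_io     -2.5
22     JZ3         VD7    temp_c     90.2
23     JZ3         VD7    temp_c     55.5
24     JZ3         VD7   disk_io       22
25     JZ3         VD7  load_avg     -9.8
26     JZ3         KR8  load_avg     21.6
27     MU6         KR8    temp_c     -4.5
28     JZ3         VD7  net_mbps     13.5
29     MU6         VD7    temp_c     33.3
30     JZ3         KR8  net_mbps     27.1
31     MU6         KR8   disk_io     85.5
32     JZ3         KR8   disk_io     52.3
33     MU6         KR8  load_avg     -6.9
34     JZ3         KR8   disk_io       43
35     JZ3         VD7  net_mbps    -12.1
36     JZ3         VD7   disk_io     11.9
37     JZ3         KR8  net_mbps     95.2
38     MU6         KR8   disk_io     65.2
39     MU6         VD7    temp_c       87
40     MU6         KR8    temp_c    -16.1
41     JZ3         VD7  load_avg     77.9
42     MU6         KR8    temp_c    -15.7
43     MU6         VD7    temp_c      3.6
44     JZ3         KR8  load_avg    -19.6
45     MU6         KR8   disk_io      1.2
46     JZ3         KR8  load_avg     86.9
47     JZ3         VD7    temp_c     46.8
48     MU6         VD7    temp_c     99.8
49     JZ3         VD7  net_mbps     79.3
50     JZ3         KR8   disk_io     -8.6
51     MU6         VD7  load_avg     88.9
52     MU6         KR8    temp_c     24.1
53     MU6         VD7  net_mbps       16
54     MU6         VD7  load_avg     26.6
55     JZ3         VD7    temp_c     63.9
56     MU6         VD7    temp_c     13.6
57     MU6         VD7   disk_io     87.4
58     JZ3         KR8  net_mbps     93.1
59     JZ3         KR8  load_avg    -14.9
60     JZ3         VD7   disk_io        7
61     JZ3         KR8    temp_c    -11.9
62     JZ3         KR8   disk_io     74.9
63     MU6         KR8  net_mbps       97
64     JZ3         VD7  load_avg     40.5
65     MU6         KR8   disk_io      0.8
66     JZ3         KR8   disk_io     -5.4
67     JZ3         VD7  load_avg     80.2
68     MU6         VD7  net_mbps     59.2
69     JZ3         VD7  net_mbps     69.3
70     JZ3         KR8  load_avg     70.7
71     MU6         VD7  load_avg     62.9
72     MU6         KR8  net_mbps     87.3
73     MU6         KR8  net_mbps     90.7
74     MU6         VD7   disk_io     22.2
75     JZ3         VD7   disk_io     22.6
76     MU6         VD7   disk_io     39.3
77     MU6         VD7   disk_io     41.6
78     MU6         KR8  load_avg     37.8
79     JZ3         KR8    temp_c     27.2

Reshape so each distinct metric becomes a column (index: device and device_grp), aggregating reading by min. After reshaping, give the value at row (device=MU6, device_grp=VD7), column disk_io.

Rows with device=MU6, device_grp=VD7 and metric=disk_io: reading values are 42.3, 87.4, 22.2, 39.3, 41.6.
min(42.3, 87.4, 22.2, 39.3, 41.6) = 22.2.

22.2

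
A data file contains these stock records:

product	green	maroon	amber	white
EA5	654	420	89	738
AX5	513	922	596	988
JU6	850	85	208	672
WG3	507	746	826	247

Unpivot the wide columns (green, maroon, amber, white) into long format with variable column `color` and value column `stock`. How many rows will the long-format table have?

4 product values × 4 melted columns = 16 rows.

16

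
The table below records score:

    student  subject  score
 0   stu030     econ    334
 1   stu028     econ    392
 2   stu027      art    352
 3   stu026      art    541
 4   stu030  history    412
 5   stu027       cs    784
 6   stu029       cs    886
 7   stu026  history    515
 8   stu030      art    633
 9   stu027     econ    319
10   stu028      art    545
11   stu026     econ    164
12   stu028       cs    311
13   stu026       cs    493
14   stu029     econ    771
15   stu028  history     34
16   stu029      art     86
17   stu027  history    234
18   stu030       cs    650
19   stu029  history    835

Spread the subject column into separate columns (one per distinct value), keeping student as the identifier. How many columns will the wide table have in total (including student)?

1 column for student plus 4 distinct subject values → 5 columns.

5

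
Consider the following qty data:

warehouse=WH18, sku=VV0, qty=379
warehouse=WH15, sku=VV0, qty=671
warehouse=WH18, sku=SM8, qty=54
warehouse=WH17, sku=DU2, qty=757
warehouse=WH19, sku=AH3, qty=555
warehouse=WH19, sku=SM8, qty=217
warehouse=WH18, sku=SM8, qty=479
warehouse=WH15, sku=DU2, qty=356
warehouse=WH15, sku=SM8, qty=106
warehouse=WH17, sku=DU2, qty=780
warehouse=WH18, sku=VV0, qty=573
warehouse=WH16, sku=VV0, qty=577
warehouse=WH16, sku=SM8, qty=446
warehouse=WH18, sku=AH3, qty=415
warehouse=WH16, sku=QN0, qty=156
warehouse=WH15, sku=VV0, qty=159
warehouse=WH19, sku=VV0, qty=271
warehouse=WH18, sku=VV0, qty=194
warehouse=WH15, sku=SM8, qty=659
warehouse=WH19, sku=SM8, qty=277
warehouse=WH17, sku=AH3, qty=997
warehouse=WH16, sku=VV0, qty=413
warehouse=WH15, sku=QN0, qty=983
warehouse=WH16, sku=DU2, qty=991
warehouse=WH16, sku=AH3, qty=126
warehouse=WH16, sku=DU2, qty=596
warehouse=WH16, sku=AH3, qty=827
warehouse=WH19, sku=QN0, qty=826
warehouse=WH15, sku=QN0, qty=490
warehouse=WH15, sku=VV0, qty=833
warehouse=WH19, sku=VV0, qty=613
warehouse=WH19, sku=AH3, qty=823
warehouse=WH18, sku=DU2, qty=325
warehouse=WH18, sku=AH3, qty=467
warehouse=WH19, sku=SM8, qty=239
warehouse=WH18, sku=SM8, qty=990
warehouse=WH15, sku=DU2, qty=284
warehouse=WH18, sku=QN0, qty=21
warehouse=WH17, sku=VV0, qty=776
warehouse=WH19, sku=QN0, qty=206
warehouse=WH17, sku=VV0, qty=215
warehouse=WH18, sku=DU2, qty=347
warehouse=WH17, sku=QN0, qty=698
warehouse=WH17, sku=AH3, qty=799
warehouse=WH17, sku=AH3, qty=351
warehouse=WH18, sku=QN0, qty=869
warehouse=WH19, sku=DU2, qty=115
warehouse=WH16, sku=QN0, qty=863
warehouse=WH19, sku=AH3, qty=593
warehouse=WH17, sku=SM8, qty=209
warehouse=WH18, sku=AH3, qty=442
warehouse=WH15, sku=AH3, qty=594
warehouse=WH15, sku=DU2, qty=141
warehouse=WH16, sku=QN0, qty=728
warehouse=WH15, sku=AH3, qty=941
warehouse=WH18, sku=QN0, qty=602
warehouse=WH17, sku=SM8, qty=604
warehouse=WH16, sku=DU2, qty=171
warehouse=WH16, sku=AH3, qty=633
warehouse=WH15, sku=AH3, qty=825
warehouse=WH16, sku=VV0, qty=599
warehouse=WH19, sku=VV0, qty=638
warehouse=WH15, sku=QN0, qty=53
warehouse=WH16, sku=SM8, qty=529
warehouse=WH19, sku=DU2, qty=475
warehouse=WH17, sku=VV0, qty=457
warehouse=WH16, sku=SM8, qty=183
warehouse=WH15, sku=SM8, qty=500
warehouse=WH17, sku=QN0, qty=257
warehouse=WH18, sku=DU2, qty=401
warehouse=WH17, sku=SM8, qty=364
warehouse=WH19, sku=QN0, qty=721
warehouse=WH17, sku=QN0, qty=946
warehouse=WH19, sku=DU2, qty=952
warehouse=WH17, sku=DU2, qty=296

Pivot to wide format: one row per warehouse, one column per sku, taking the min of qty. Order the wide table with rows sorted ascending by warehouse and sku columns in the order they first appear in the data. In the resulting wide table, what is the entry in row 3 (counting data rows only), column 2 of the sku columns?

209

With rows sorted ascending by warehouse, row 3 is warehouse=WH17. sku columns in first-appearance order: VV0, SM8, DU2, AH3, QN0; column 2 is SM8.
Long rows with warehouse=WH17, sku=SM8: min(209, 604, 364) = 209.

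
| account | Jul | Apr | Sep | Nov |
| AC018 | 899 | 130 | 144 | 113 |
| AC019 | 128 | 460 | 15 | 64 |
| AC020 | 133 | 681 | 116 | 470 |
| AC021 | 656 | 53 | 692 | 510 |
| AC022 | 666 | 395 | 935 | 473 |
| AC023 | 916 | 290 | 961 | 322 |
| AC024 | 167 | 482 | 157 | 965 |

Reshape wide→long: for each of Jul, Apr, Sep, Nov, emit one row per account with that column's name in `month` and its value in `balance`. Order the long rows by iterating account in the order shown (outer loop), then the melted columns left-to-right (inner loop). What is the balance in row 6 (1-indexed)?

460

28 rows total (7 × 4). Row 6: index ⌊(6-1)/4⌋ = 1 into account → AC019; (6-1) mod 4 = 1 into the melted columns → Apr.
So row 6 is (AC019, Apr, 460); balance = 460.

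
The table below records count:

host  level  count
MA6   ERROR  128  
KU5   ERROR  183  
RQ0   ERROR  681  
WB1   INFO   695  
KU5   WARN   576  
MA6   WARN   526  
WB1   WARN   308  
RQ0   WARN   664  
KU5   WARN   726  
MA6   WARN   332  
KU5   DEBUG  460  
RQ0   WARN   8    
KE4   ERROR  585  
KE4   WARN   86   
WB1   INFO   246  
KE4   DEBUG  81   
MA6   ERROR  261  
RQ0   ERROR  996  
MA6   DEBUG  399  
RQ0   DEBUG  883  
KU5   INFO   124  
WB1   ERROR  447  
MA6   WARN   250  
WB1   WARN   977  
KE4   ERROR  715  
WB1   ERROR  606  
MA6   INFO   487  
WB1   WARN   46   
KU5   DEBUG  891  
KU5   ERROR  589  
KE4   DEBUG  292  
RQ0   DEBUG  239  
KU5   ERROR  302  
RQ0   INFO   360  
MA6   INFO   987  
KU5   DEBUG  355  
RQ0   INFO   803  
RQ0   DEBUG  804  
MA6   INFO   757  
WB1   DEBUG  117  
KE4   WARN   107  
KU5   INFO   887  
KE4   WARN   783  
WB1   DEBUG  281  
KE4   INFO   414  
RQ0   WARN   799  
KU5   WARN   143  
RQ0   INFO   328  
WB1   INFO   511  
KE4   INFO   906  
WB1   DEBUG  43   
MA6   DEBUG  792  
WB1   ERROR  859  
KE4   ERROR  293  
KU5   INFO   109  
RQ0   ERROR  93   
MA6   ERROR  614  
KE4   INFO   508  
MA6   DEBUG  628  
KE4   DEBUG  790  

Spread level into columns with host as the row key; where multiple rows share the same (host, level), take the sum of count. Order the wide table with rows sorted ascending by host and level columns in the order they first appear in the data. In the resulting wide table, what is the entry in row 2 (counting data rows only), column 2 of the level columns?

With rows sorted ascending by host, row 2 is host=KU5. level columns in first-appearance order: ERROR, INFO, WARN, DEBUG; column 2 is INFO.
Long rows with host=KU5, level=INFO: 124 + 887 + 109 = 1120.

1120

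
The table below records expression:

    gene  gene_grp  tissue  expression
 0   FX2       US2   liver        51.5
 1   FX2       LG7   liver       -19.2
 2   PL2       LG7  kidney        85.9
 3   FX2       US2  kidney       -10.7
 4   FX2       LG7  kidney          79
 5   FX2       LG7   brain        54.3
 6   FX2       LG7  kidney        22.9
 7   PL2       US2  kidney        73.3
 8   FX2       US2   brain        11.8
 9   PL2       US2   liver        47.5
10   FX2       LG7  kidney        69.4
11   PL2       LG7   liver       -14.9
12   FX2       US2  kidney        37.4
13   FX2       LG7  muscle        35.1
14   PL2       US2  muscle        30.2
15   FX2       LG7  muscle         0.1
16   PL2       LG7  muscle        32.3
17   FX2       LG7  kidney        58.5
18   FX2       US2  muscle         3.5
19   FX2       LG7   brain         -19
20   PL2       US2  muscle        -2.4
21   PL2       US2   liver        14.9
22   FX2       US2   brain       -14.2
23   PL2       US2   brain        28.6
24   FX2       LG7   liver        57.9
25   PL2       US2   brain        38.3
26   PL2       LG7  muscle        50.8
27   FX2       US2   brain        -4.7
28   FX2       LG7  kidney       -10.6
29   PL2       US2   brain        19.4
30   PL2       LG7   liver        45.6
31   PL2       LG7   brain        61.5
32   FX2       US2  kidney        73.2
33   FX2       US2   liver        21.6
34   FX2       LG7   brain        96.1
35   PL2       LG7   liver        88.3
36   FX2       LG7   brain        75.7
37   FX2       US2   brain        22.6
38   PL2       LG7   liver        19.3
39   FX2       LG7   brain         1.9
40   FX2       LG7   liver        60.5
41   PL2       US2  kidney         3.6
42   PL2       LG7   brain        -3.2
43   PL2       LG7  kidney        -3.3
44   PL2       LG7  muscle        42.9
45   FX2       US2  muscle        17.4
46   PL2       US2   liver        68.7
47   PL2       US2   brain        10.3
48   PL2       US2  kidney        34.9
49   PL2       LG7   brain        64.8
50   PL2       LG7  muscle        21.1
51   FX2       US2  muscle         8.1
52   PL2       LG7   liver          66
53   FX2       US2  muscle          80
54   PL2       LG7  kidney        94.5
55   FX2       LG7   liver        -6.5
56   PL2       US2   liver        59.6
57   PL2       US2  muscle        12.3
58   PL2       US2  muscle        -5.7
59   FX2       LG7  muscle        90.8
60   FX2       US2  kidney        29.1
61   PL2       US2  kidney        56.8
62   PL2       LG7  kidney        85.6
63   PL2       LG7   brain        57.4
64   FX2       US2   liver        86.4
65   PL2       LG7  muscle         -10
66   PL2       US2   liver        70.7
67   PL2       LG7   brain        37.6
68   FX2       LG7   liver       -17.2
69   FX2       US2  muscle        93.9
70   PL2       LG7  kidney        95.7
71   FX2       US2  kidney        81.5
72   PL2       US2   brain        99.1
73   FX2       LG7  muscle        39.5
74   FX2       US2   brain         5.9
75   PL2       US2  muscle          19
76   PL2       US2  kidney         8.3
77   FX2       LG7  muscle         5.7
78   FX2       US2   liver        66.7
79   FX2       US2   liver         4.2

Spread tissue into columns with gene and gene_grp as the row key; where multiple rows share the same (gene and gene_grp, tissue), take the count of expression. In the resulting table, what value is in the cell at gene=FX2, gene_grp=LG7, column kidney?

5

Rows with gene=FX2, gene_grp=LG7 and tissue=kidney: expression values are 79, 22.9, 69.4, 58.5, -10.6.
5 rows match — count = 5.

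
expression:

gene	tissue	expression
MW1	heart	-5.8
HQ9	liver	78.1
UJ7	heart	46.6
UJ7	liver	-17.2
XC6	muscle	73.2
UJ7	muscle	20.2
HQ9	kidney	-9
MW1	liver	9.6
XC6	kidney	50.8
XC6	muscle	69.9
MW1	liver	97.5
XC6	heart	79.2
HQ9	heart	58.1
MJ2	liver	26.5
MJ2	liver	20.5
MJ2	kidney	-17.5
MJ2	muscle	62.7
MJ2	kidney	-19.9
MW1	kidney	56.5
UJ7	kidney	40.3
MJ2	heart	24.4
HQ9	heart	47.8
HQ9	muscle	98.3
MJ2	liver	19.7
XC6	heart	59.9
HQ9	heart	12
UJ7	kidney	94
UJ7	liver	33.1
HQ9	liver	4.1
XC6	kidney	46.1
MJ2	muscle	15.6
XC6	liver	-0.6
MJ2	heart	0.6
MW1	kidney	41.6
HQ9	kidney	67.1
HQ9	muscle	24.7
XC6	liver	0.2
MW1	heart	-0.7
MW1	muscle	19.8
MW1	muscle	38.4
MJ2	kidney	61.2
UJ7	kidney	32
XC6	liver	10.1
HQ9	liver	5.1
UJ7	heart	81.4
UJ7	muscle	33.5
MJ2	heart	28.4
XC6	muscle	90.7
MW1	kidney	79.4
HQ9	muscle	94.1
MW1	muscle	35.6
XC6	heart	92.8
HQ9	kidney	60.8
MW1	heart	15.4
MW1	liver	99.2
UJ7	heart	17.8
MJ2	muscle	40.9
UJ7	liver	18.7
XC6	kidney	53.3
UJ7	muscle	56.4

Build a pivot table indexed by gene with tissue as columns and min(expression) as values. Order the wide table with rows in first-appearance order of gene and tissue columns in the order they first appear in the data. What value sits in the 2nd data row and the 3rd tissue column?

With rows in first-appearance order of gene, row 2 is gene=HQ9. tissue columns in first-appearance order: heart, liver, muscle, kidney; column 3 is muscle.
Long rows with gene=HQ9, tissue=muscle: min(98.3, 24.7, 94.1) = 24.7.

24.7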